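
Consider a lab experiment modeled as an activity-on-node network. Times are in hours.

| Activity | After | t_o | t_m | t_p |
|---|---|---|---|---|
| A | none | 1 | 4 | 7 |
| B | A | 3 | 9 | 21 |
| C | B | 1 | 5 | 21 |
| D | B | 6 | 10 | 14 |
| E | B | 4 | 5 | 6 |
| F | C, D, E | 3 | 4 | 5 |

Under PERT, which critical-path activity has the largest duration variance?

B

te_A = (1 + 4·4 + 7)/6 = 24/6 = 4; σ²_A = ((7−1)/6)² = 1.000
te_B = (3 + 4·9 + 21)/6 = 60/6 = 10; σ²_B = ((21−3)/6)² = 9.000
te_C = (1 + 4·5 + 21)/6 = 42/6 = 7; σ²_C = ((21−1)/6)² = 11.111
te_D = (6 + 4·10 + 14)/6 = 60/6 = 10; σ²_D = ((14−6)/6)² = 1.778
te_E = (4 + 4·5 + 6)/6 = 30/6 = 5; σ²_E = ((6−4)/6)² = 0.111
te_F = (3 + 4·4 + 5)/6 = 24/6 = 4; σ²_F = ((5−3)/6)² = 0.111

Forward pass:
ES_A = 0; EF_A = 4
ES_B = 4; EF_B = 4+10 = 14
ES_C = 14; EF_C = 14+7 = 21
ES_D = 14; EF_D = 14+10 = 24
ES_E = 14; EF_E = 14+5 = 19
ES_F = max(EF_C=21, EF_D=24, EF_E=19) = 24; EF_F = 24+4 = 28
Expected project duration μ = 28 hours. Critical path: A → B → D → F.

Variances on critical path: σ²_A=1.000, σ²_B=9.000, σ²_D=1.778, σ²_F=0.111.
Largest is σ²_B = 9.000.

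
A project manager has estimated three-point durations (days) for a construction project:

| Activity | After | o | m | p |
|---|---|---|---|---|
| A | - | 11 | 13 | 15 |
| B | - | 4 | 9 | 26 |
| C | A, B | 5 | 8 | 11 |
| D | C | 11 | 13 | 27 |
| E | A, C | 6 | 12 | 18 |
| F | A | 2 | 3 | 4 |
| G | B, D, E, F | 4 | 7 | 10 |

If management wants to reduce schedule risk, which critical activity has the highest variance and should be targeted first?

te_A = (11 + 4·13 + 15)/6 = 78/6 = 13; σ²_A = ((15−11)/6)² = 0.444
te_B = (4 + 4·9 + 26)/6 = 66/6 = 11; σ²_B = ((26−4)/6)² = 13.444
te_C = (5 + 4·8 + 11)/6 = 48/6 = 8; σ²_C = ((11−5)/6)² = 1.000
te_D = (11 + 4·13 + 27)/6 = 90/6 = 15; σ²_D = ((27−11)/6)² = 7.111
te_E = (6 + 4·12 + 18)/6 = 72/6 = 12; σ²_E = ((18−6)/6)² = 4.000
te_F = (2 + 4·3 + 4)/6 = 18/6 = 3; σ²_F = ((4−2)/6)² = 0.111
te_G = (4 + 4·7 + 10)/6 = 42/6 = 7; σ²_G = ((10−4)/6)² = 1.000

Forward pass:
ES_A = 0; EF_A = 13
ES_B = 0; EF_B = 11
ES_C = max(EF_A=13, EF_B=11) = 13; EF_C = 13+8 = 21
ES_D = 21; EF_D = 21+15 = 36
ES_E = max(EF_A=13, EF_C=21) = 21; EF_E = 21+12 = 33
ES_F = 13; EF_F = 13+3 = 16
ES_G = max(EF_B=11, EF_D=36, EF_E=33, EF_F=16) = 36; EF_G = 36+7 = 43
Expected project duration μ = 43 days. Critical path: A → C → D → G.

Variances on critical path: σ²_A=0.444, σ²_C=1.000, σ²_D=7.111, σ²_G=1.000.
Largest is σ²_D = 7.111.

D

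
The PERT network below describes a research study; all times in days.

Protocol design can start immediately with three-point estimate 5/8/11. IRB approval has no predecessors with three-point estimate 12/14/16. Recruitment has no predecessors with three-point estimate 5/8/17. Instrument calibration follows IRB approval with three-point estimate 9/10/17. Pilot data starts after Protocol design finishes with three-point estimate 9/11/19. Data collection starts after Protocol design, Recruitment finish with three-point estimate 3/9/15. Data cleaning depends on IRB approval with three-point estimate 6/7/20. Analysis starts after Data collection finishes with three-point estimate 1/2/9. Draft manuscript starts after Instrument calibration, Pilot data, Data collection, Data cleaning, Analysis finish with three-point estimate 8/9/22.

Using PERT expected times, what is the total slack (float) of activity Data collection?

te_Protocol design = (5 + 4·8 + 11)/6 = 48/6 = 8
te_IRB approval = (12 + 4·14 + 16)/6 = 84/6 = 14
te_Recruitment = (5 + 4·8 + 17)/6 = 54/6 = 9
te_Instrument calibration = (9 + 4·10 + 17)/6 = 66/6 = 11
te_Pilot data = (9 + 4·11 + 19)/6 = 72/6 = 12
te_Data collection = (3 + 4·9 + 15)/6 = 54/6 = 9
te_Data cleaning = (6 + 4·7 + 20)/6 = 54/6 = 9
te_Analysis = (1 + 4·2 + 9)/6 = 18/6 = 3
te_Draft manuscript = (8 + 4·9 + 22)/6 = 66/6 = 11

Forward pass:
ES_Protocol design = 0; EF_Protocol design = 8
ES_IRB approval = 0; EF_IRB approval = 14
ES_Recruitment = 0; EF_Recruitment = 9
ES_Instrument calibration = 14; EF_Instrument calibration = 14+11 = 25
ES_Pilot data = 8; EF_Pilot data = 8+12 = 20
ES_Data collection = max(EF_Protocol design=8, EF_Recruitment=9) = 9; EF_Data collection = 9+9 = 18
ES_Data cleaning = 14; EF_Data cleaning = 14+9 = 23
ES_Analysis = 18; EF_Analysis = 18+3 = 21
ES_Draft manuscript = max(EF_Instrument calibration=25, EF_Pilot data=20, EF_Data collection=18, EF_Data cleaning=23, EF_Analysis=21) = 25; EF_Draft manuscript = 25+11 = 36
Expected project duration μ = 36 days. Critical path: IRB approval → Instrument calibration → Draft manuscript.

Backward pass:
LF_Draft manuscript = 36; LS_Draft manuscript = 36−11 = 25
LF_Analysis = LS_Draft manuscript = 25; LS_Analysis = 25−3 = 22
LF_Data cleaning = LS_Draft manuscript = 25; LS_Data cleaning = 25−9 = 16
LF_Data collection = min(LS_Analysis=22, LS_Draft manuscript=25) = 22; LS_Data collection = 22−9 = 13
LF_Pilot data = LS_Draft manuscript = 25; LS_Pilot data = 25−12 = 13
LF_Instrument calibration = LS_Draft manuscript = 25; LS_Instrument calibration = 25−11 = 14
LF_Recruitment = LS_Data collection = 13; LS_Recruitment = 13−9 = 4
LF_IRB approval = min(LS_Instrument calibration=14, LS_Data cleaning=16) = 14; LS_IRB approval = 14−14 = 0
LF_Protocol design = min(LS_Pilot data=13, LS_Data collection=13) = 13; LS_Protocol design = 13−8 = 5
Slack_Data collection = LS_Data collection − ES_Data collection = 13 − 9 = 4

4 days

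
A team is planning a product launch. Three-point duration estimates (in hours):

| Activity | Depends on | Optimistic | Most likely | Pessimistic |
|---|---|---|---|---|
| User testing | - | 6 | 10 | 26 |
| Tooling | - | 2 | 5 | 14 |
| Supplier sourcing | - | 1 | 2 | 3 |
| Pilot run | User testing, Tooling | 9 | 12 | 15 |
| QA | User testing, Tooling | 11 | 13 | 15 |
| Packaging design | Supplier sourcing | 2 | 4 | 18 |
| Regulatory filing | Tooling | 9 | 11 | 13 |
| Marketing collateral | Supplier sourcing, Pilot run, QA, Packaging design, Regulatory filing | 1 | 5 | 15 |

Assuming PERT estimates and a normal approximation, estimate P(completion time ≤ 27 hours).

0.166

te_User testing = (6 + 4·10 + 26)/6 = 72/6 = 12; σ²_User testing = ((26−6)/6)² = 11.111
te_Tooling = (2 + 4·5 + 14)/6 = 36/6 = 6; σ²_Tooling = ((14−2)/6)² = 4.000
te_Supplier sourcing = (1 + 4·2 + 3)/6 = 12/6 = 2; σ²_Supplier sourcing = ((3−1)/6)² = 0.111
te_Pilot run = (9 + 4·12 + 15)/6 = 72/6 = 12; σ²_Pilot run = ((15−9)/6)² = 1.000
te_QA = (11 + 4·13 + 15)/6 = 78/6 = 13; σ²_QA = ((15−11)/6)² = 0.444
te_Packaging design = (2 + 4·4 + 18)/6 = 36/6 = 6; σ²_Packaging design = ((18−2)/6)² = 7.111
te_Regulatory filing = (9 + 4·11 + 13)/6 = 66/6 = 11; σ²_Regulatory filing = ((13−9)/6)² = 0.444
te_Marketing collateral = (1 + 4·5 + 15)/6 = 36/6 = 6; σ²_Marketing collateral = ((15−1)/6)² = 5.444

Forward pass:
ES_User testing = 0; EF_User testing = 12
ES_Tooling = 0; EF_Tooling = 6
ES_Supplier sourcing = 0; EF_Supplier sourcing = 2
ES_Pilot run = max(EF_User testing=12, EF_Tooling=6) = 12; EF_Pilot run = 12+12 = 24
ES_QA = max(EF_User testing=12, EF_Tooling=6) = 12; EF_QA = 12+13 = 25
ES_Packaging design = 2; EF_Packaging design = 2+6 = 8
ES_Regulatory filing = 6; EF_Regulatory filing = 6+11 = 17
ES_Marketing collateral = max(EF_Supplier sourcing=2, EF_Pilot run=24, EF_QA=25, EF_Packaging design=8, EF_Regulatory filing=17) = 25; EF_Marketing collateral = 25+6 = 31
Expected project duration μ = 31 hours. Critical path: User testing → QA → Marketing collateral.

Variance along critical path = 11.111 + 0.444 + 5.444 = 17.000; σ = √17.000 = 4.123 hours.
Z = (27 − 31) / 4.123 = -0.970
P(T ≤ 27) = Φ(-0.970) ≈ 0.166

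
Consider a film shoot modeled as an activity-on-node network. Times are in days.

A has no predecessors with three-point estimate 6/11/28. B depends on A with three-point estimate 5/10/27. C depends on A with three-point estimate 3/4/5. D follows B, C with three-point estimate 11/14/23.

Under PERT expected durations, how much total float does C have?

te_A = (6 + 4·11 + 28)/6 = 78/6 = 13
te_B = (5 + 4·10 + 27)/6 = 72/6 = 12
te_C = (3 + 4·4 + 5)/6 = 24/6 = 4
te_D = (11 + 4·14 + 23)/6 = 90/6 = 15

Forward pass:
ES_A = 0; EF_A = 13
ES_B = 13; EF_B = 13+12 = 25
ES_C = 13; EF_C = 13+4 = 17
ES_D = max(EF_B=25, EF_C=17) = 25; EF_D = 25+15 = 40
Expected project duration μ = 40 days. Critical path: A → B → D.

Backward pass:
LF_D = 40; LS_D = 40−15 = 25
LF_C = LS_D = 25; LS_C = 25−4 = 21
LF_B = LS_D = 25; LS_B = 25−12 = 13
LF_A = min(LS_B=13, LS_C=21) = 13; LS_A = 13−13 = 0
Slack_C = LS_C − ES_C = 21 − 13 = 8

8 days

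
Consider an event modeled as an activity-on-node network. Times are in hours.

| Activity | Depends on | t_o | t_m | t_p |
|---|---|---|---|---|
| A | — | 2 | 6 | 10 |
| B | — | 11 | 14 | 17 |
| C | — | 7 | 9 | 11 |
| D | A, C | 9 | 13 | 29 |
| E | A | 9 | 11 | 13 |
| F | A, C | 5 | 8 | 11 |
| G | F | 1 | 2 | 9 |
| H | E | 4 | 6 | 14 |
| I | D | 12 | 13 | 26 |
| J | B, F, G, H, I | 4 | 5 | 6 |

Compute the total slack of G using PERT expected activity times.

te_A = (2 + 4·6 + 10)/6 = 36/6 = 6
te_B = (11 + 4·14 + 17)/6 = 84/6 = 14
te_C = (7 + 4·9 + 11)/6 = 54/6 = 9
te_D = (9 + 4·13 + 29)/6 = 90/6 = 15
te_E = (9 + 4·11 + 13)/6 = 66/6 = 11
te_F = (5 + 4·8 + 11)/6 = 48/6 = 8
te_G = (1 + 4·2 + 9)/6 = 18/6 = 3
te_H = (4 + 4·6 + 14)/6 = 42/6 = 7
te_I = (12 + 4·13 + 26)/6 = 90/6 = 15
te_J = (4 + 4·5 + 6)/6 = 30/6 = 5

Forward pass:
ES_A = 0; EF_A = 6
ES_B = 0; EF_B = 14
ES_C = 0; EF_C = 9
ES_D = max(EF_A=6, EF_C=9) = 9; EF_D = 9+15 = 24
ES_E = 6; EF_E = 6+11 = 17
ES_F = max(EF_A=6, EF_C=9) = 9; EF_F = 9+8 = 17
ES_G = 17; EF_G = 17+3 = 20
ES_H = 17; EF_H = 17+7 = 24
ES_I = 24; EF_I = 24+15 = 39
ES_J = max(EF_B=14, EF_F=17, EF_G=20, EF_H=24, EF_I=39) = 39; EF_J = 39+5 = 44
Expected project duration μ = 44 hours. Critical path: C → D → I → J.

Backward pass:
LF_J = 44; LS_J = 44−5 = 39
LF_I = LS_J = 39; LS_I = 39−15 = 24
LF_H = LS_J = 39; LS_H = 39−7 = 32
LF_G = LS_J = 39; LS_G = 39−3 = 36
LF_F = min(LS_G=36, LS_J=39) = 36; LS_F = 36−8 = 28
LF_E = LS_H = 32; LS_E = 32−11 = 21
LF_D = LS_I = 24; LS_D = 24−15 = 9
LF_C = min(LS_D=9, LS_F=28) = 9; LS_C = 9−9 = 0
LF_B = LS_J = 39; LS_B = 39−14 = 25
LF_A = min(LS_D=9, LS_E=21, LS_F=28) = 9; LS_A = 9−6 = 3
Slack_G = LS_G − ES_G = 36 − 17 = 19

19 hours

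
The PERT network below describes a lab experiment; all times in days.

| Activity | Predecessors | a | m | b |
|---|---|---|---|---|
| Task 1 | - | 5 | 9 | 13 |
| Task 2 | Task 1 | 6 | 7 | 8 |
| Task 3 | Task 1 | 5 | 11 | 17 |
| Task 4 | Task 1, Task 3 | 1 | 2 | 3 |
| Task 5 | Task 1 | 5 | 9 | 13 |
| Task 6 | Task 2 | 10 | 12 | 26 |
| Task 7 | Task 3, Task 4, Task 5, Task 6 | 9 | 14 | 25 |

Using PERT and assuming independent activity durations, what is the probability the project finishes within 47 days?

0.691

te_Task 1 = (5 + 4·9 + 13)/6 = 54/6 = 9; σ²_Task 1 = ((13−5)/6)² = 1.778
te_Task 2 = (6 + 4·7 + 8)/6 = 42/6 = 7; σ²_Task 2 = ((8−6)/6)² = 0.111
te_Task 3 = (5 + 4·11 + 17)/6 = 66/6 = 11; σ²_Task 3 = ((17−5)/6)² = 4.000
te_Task 4 = (1 + 4·2 + 3)/6 = 12/6 = 2; σ²_Task 4 = ((3−1)/6)² = 0.111
te_Task 5 = (5 + 4·9 + 13)/6 = 54/6 = 9; σ²_Task 5 = ((13−5)/6)² = 1.778
te_Task 6 = (10 + 4·12 + 26)/6 = 84/6 = 14; σ²_Task 6 = ((26−10)/6)² = 7.111
te_Task 7 = (9 + 4·14 + 25)/6 = 90/6 = 15; σ²_Task 7 = ((25−9)/6)² = 7.111

Forward pass:
ES_Task 1 = 0; EF_Task 1 = 9
ES_Task 2 = 9; EF_Task 2 = 9+7 = 16
ES_Task 3 = 9; EF_Task 3 = 9+11 = 20
ES_Task 4 = max(EF_Task 1=9, EF_Task 3=20) = 20; EF_Task 4 = 20+2 = 22
ES_Task 5 = 9; EF_Task 5 = 9+9 = 18
ES_Task 6 = 16; EF_Task 6 = 16+14 = 30
ES_Task 7 = max(EF_Task 3=20, EF_Task 4=22, EF_Task 5=18, EF_Task 6=30) = 30; EF_Task 7 = 30+15 = 45
Expected project duration μ = 45 days. Critical path: Task 1 → Task 2 → Task 6 → Task 7.

Variance along critical path = 1.778 + 0.111 + 7.111 + 7.111 = 16.111; σ = √16.111 = 4.014 days.
Z = (47 − 45) / 4.014 = 0.498
P(T ≤ 47) = Φ(0.498) ≈ 0.691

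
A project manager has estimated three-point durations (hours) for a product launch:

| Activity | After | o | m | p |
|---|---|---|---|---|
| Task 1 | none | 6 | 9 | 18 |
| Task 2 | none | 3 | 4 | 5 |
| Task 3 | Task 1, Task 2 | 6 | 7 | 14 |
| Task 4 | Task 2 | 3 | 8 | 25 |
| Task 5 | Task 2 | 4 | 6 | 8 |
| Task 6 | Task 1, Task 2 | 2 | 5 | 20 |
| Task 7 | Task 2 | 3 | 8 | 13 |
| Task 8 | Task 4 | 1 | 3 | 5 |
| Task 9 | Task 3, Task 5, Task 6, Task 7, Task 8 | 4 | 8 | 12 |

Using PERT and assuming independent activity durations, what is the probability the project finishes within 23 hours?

0.138

te_Task 1 = (6 + 4·9 + 18)/6 = 60/6 = 10; σ²_Task 1 = ((18−6)/6)² = 4.000
te_Task 2 = (3 + 4·4 + 5)/6 = 24/6 = 4; σ²_Task 2 = ((5−3)/6)² = 0.111
te_Task 3 = (6 + 4·7 + 14)/6 = 48/6 = 8; σ²_Task 3 = ((14−6)/6)² = 1.778
te_Task 4 = (3 + 4·8 + 25)/6 = 60/6 = 10; σ²_Task 4 = ((25−3)/6)² = 13.444
te_Task 5 = (4 + 4·6 + 8)/6 = 36/6 = 6; σ²_Task 5 = ((8−4)/6)² = 0.444
te_Task 6 = (2 + 4·5 + 20)/6 = 42/6 = 7; σ²_Task 6 = ((20−2)/6)² = 9.000
te_Task 7 = (3 + 4·8 + 13)/6 = 48/6 = 8; σ²_Task 7 = ((13−3)/6)² = 2.778
te_Task 8 = (1 + 4·3 + 5)/6 = 18/6 = 3; σ²_Task 8 = ((5−1)/6)² = 0.444
te_Task 9 = (4 + 4·8 + 12)/6 = 48/6 = 8; σ²_Task 9 = ((12−4)/6)² = 1.778

Forward pass:
ES_Task 1 = 0; EF_Task 1 = 10
ES_Task 2 = 0; EF_Task 2 = 4
ES_Task 3 = max(EF_Task 1=10, EF_Task 2=4) = 10; EF_Task 3 = 10+8 = 18
ES_Task 4 = 4; EF_Task 4 = 4+10 = 14
ES_Task 5 = 4; EF_Task 5 = 4+6 = 10
ES_Task 6 = max(EF_Task 1=10, EF_Task 2=4) = 10; EF_Task 6 = 10+7 = 17
ES_Task 7 = 4; EF_Task 7 = 4+8 = 12
ES_Task 8 = 14; EF_Task 8 = 14+3 = 17
ES_Task 9 = max(EF_Task 3=18, EF_Task 5=10, EF_Task 6=17, EF_Task 7=12, EF_Task 8=17) = 18; EF_Task 9 = 18+8 = 26
Expected project duration μ = 26 hours. Critical path: Task 1 → Task 3 → Task 9.

Variance along critical path = 4.000 + 1.778 + 1.778 = 7.556; σ = √7.556 = 2.749 hours.
Z = (23 − 26) / 2.749 = -1.091
P(T ≤ 23) = Φ(-1.091) ≈ 0.138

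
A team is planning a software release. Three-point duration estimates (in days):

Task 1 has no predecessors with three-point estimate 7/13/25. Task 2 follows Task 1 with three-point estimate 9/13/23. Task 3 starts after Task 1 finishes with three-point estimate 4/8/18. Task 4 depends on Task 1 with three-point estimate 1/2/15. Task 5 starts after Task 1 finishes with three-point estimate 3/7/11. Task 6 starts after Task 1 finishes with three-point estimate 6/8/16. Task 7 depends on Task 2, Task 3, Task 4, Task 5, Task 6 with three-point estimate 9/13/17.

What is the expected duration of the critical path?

41 days

te_Task 1 = (7 + 4·13 + 25)/6 = 84/6 = 14
te_Task 2 = (9 + 4·13 + 23)/6 = 84/6 = 14
te_Task 3 = (4 + 4·8 + 18)/6 = 54/6 = 9
te_Task 4 = (1 + 4·2 + 15)/6 = 24/6 = 4
te_Task 5 = (3 + 4·7 + 11)/6 = 42/6 = 7
te_Task 6 = (6 + 4·8 + 16)/6 = 54/6 = 9
te_Task 7 = (9 + 4·13 + 17)/6 = 78/6 = 13

Forward pass:
ES_Task 1 = 0; EF_Task 1 = 14
ES_Task 2 = 14; EF_Task 2 = 14+14 = 28
ES_Task 3 = 14; EF_Task 3 = 14+9 = 23
ES_Task 4 = 14; EF_Task 4 = 14+4 = 18
ES_Task 5 = 14; EF_Task 5 = 14+7 = 21
ES_Task 6 = 14; EF_Task 6 = 14+9 = 23
ES_Task 7 = max(EF_Task 2=28, EF_Task 3=23, EF_Task 4=18, EF_Task 5=21, EF_Task 6=23) = 28; EF_Task 7 = 28+13 = 41
Expected project duration μ = 41 days. Critical path: Task 1 → Task 2 → Task 7.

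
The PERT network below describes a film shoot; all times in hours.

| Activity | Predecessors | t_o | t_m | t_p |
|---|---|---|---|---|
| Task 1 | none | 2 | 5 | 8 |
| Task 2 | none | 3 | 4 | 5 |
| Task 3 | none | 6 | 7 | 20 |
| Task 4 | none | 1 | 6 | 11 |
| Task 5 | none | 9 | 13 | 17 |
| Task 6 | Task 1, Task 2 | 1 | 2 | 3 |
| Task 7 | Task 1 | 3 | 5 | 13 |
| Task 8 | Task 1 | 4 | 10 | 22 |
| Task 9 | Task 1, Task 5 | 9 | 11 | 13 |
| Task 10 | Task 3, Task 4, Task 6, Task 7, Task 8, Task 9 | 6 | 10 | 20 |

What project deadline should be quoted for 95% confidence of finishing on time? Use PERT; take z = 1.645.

39.6 hours

te_Task 1 = (2 + 4·5 + 8)/6 = 30/6 = 5; σ²_Task 1 = ((8−2)/6)² = 1.000
te_Task 2 = (3 + 4·4 + 5)/6 = 24/6 = 4; σ²_Task 2 = ((5−3)/6)² = 0.111
te_Task 3 = (6 + 4·7 + 20)/6 = 54/6 = 9; σ²_Task 3 = ((20−6)/6)² = 5.444
te_Task 4 = (1 + 4·6 + 11)/6 = 36/6 = 6; σ²_Task 4 = ((11−1)/6)² = 2.778
te_Task 5 = (9 + 4·13 + 17)/6 = 78/6 = 13; σ²_Task 5 = ((17−9)/6)² = 1.778
te_Task 6 = (1 + 4·2 + 3)/6 = 12/6 = 2; σ²_Task 6 = ((3−1)/6)² = 0.111
te_Task 7 = (3 + 4·5 + 13)/6 = 36/6 = 6; σ²_Task 7 = ((13−3)/6)² = 2.778
te_Task 8 = (4 + 4·10 + 22)/6 = 66/6 = 11; σ²_Task 8 = ((22−4)/6)² = 9.000
te_Task 9 = (9 + 4·11 + 13)/6 = 66/6 = 11; σ²_Task 9 = ((13−9)/6)² = 0.444
te_Task 10 = (6 + 4·10 + 20)/6 = 66/6 = 11; σ²_Task 10 = ((20−6)/6)² = 5.444

Forward pass:
ES_Task 1 = 0; EF_Task 1 = 5
ES_Task 2 = 0; EF_Task 2 = 4
ES_Task 3 = 0; EF_Task 3 = 9
ES_Task 4 = 0; EF_Task 4 = 6
ES_Task 5 = 0; EF_Task 5 = 13
ES_Task 6 = max(EF_Task 1=5, EF_Task 2=4) = 5; EF_Task 6 = 5+2 = 7
ES_Task 7 = 5; EF_Task 7 = 5+6 = 11
ES_Task 8 = 5; EF_Task 8 = 5+11 = 16
ES_Task 9 = max(EF_Task 1=5, EF_Task 5=13) = 13; EF_Task 9 = 13+11 = 24
ES_Task 10 = max(EF_Task 3=9, EF_Task 4=6, EF_Task 6=7, EF_Task 7=11, EF_Task 8=16, EF_Task 9=24) = 24; EF_Task 10 = 24+11 = 35
Expected project duration μ = 35 hours. Critical path: Task 5 → Task 9 → Task 10.

Variance along critical path = 1.778 + 0.444 + 5.444 = 7.667; σ = 2.769 hours.
D = μ + z·σ = 35 + 1.645·2.769 = 39.6 hours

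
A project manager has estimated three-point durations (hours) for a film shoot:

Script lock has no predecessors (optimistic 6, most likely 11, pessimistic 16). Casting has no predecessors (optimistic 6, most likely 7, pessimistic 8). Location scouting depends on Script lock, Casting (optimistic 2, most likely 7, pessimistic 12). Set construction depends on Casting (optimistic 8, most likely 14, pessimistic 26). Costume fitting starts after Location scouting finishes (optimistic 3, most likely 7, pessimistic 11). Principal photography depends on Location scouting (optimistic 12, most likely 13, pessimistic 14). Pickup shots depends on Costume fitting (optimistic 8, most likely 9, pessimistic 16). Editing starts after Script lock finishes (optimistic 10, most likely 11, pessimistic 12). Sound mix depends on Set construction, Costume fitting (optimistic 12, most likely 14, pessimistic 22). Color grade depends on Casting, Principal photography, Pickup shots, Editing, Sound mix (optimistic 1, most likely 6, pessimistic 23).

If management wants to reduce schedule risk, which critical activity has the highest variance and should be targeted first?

Color grade

te_Script lock = (6 + 4·11 + 16)/6 = 66/6 = 11; σ²_Script lock = ((16−6)/6)² = 2.778
te_Casting = (6 + 4·7 + 8)/6 = 42/6 = 7; σ²_Casting = ((8−6)/6)² = 0.111
te_Location scouting = (2 + 4·7 + 12)/6 = 42/6 = 7; σ²_Location scouting = ((12−2)/6)² = 2.778
te_Set construction = (8 + 4·14 + 26)/6 = 90/6 = 15; σ²_Set construction = ((26−8)/6)² = 9.000
te_Costume fitting = (3 + 4·7 + 11)/6 = 42/6 = 7; σ²_Costume fitting = ((11−3)/6)² = 1.778
te_Principal photography = (12 + 4·13 + 14)/6 = 78/6 = 13; σ²_Principal photography = ((14−12)/6)² = 0.111
te_Pickup shots = (8 + 4·9 + 16)/6 = 60/6 = 10; σ²_Pickup shots = ((16−8)/6)² = 1.778
te_Editing = (10 + 4·11 + 12)/6 = 66/6 = 11; σ²_Editing = ((12−10)/6)² = 0.111
te_Sound mix = (12 + 4·14 + 22)/6 = 90/6 = 15; σ²_Sound mix = ((22−12)/6)² = 2.778
te_Color grade = (1 + 4·6 + 23)/6 = 48/6 = 8; σ²_Color grade = ((23−1)/6)² = 13.444

Forward pass:
ES_Script lock = 0; EF_Script lock = 11
ES_Casting = 0; EF_Casting = 7
ES_Location scouting = max(EF_Script lock=11, EF_Casting=7) = 11; EF_Location scouting = 11+7 = 18
ES_Set construction = 7; EF_Set construction = 7+15 = 22
ES_Costume fitting = 18; EF_Costume fitting = 18+7 = 25
ES_Principal photography = 18; EF_Principal photography = 18+13 = 31
ES_Pickup shots = 25; EF_Pickup shots = 25+10 = 35
ES_Editing = 11; EF_Editing = 11+11 = 22
ES_Sound mix = max(EF_Set construction=22, EF_Costume fitting=25) = 25; EF_Sound mix = 25+15 = 40
ES_Color grade = max(EF_Casting=7, EF_Principal photography=31, EF_Pickup shots=35, EF_Editing=22, EF_Sound mix=40) = 40; EF_Color grade = 40+8 = 48
Expected project duration μ = 48 hours. Critical path: Script lock → Location scouting → Costume fitting → Sound mix → Color grade.

Variances on critical path: σ²_Script lock=2.778, σ²_Location scouting=2.778, σ²_Costume fitting=1.778, σ²_Sound mix=2.778, σ²_Color grade=13.444.
Largest is σ²_Color grade = 13.444.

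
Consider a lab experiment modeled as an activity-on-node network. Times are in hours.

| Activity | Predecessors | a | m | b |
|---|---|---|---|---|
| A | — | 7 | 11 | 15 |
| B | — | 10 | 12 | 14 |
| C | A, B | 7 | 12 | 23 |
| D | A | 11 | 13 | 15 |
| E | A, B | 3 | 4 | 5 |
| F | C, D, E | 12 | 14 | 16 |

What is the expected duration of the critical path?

te_A = (7 + 4·11 + 15)/6 = 66/6 = 11
te_B = (10 + 4·12 + 14)/6 = 72/6 = 12
te_C = (7 + 4·12 + 23)/6 = 78/6 = 13
te_D = (11 + 4·13 + 15)/6 = 78/6 = 13
te_E = (3 + 4·4 + 5)/6 = 24/6 = 4
te_F = (12 + 4·14 + 16)/6 = 84/6 = 14

Forward pass:
ES_A = 0; EF_A = 11
ES_B = 0; EF_B = 12
ES_C = max(EF_A=11, EF_B=12) = 12; EF_C = 12+13 = 25
ES_D = 11; EF_D = 11+13 = 24
ES_E = max(EF_A=11, EF_B=12) = 12; EF_E = 12+4 = 16
ES_F = max(EF_C=25, EF_D=24, EF_E=16) = 25; EF_F = 25+14 = 39
Expected project duration μ = 39 hours. Critical path: B → C → F.

39 hours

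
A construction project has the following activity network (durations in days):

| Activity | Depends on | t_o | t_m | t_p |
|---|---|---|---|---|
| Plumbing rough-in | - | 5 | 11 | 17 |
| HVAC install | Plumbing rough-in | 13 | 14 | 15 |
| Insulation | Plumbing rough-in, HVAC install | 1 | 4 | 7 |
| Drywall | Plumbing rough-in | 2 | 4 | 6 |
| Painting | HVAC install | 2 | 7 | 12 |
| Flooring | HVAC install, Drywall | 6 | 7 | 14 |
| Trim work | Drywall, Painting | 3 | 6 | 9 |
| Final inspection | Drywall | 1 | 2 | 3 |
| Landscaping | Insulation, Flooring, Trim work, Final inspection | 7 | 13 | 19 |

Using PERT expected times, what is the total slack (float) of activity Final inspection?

te_Plumbing rough-in = (5 + 4·11 + 17)/6 = 66/6 = 11
te_HVAC install = (13 + 4·14 + 15)/6 = 84/6 = 14
te_Insulation = (1 + 4·4 + 7)/6 = 24/6 = 4
te_Drywall = (2 + 4·4 + 6)/6 = 24/6 = 4
te_Painting = (2 + 4·7 + 12)/6 = 42/6 = 7
te_Flooring = (6 + 4·7 + 14)/6 = 48/6 = 8
te_Trim work = (3 + 4·6 + 9)/6 = 36/6 = 6
te_Final inspection = (1 + 4·2 + 3)/6 = 12/6 = 2
te_Landscaping = (7 + 4·13 + 19)/6 = 78/6 = 13

Forward pass:
ES_Plumbing rough-in = 0; EF_Plumbing rough-in = 11
ES_HVAC install = 11; EF_HVAC install = 11+14 = 25
ES_Insulation = max(EF_Plumbing rough-in=11, EF_HVAC install=25) = 25; EF_Insulation = 25+4 = 29
ES_Drywall = 11; EF_Drywall = 11+4 = 15
ES_Painting = 25; EF_Painting = 25+7 = 32
ES_Flooring = max(EF_HVAC install=25, EF_Drywall=15) = 25; EF_Flooring = 25+8 = 33
ES_Trim work = max(EF_Drywall=15, EF_Painting=32) = 32; EF_Trim work = 32+6 = 38
ES_Final inspection = 15; EF_Final inspection = 15+2 = 17
ES_Landscaping = max(EF_Insulation=29, EF_Flooring=33, EF_Trim work=38, EF_Final inspection=17) = 38; EF_Landscaping = 38+13 = 51
Expected project duration μ = 51 days. Critical path: Plumbing rough-in → HVAC install → Painting → Trim work → Landscaping.

Backward pass:
LF_Landscaping = 51; LS_Landscaping = 51−13 = 38
LF_Final inspection = LS_Landscaping = 38; LS_Final inspection = 38−2 = 36
LF_Trim work = LS_Landscaping = 38; LS_Trim work = 38−6 = 32
LF_Flooring = LS_Landscaping = 38; LS_Flooring = 38−8 = 30
LF_Painting = LS_Trim work = 32; LS_Painting = 32−7 = 25
LF_Drywall = min(LS_Flooring=30, LS_Trim work=32, LS_Final inspection=36) = 30; LS_Drywall = 30−4 = 26
LF_Insulation = LS_Landscaping = 38; LS_Insulation = 38−4 = 34
LF_HVAC install = min(LS_Insulation=34, LS_Painting=25, LS_Flooring=30) = 25; LS_HVAC install = 25−14 = 11
LF_Plumbing rough-in = min(LS_HVAC install=11, LS_Insulation=34, LS_Drywall=26) = 11; LS_Plumbing rough-in = 11−11 = 0
Slack_Final inspection = LS_Final inspection − ES_Final inspection = 36 − 15 = 21

21 days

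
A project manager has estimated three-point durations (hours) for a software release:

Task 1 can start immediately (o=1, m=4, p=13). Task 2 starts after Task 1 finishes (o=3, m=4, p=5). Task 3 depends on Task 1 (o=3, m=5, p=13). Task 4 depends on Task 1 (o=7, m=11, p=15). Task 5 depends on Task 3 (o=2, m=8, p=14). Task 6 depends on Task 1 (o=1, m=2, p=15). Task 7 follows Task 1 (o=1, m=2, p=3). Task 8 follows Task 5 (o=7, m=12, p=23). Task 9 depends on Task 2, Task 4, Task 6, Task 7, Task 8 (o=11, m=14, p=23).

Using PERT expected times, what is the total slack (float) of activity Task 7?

te_Task 1 = (1 + 4·4 + 13)/6 = 30/6 = 5
te_Task 2 = (3 + 4·4 + 5)/6 = 24/6 = 4
te_Task 3 = (3 + 4·5 + 13)/6 = 36/6 = 6
te_Task 4 = (7 + 4·11 + 15)/6 = 66/6 = 11
te_Task 5 = (2 + 4·8 + 14)/6 = 48/6 = 8
te_Task 6 = (1 + 4·2 + 15)/6 = 24/6 = 4
te_Task 7 = (1 + 4·2 + 3)/6 = 12/6 = 2
te_Task 8 = (7 + 4·12 + 23)/6 = 78/6 = 13
te_Task 9 = (11 + 4·14 + 23)/6 = 90/6 = 15

Forward pass:
ES_Task 1 = 0; EF_Task 1 = 5
ES_Task 2 = 5; EF_Task 2 = 5+4 = 9
ES_Task 3 = 5; EF_Task 3 = 5+6 = 11
ES_Task 4 = 5; EF_Task 4 = 5+11 = 16
ES_Task 5 = 11; EF_Task 5 = 11+8 = 19
ES_Task 6 = 5; EF_Task 6 = 5+4 = 9
ES_Task 7 = 5; EF_Task 7 = 5+2 = 7
ES_Task 8 = 19; EF_Task 8 = 19+13 = 32
ES_Task 9 = max(EF_Task 2=9, EF_Task 4=16, EF_Task 6=9, EF_Task 7=7, EF_Task 8=32) = 32; EF_Task 9 = 32+15 = 47
Expected project duration μ = 47 hours. Critical path: Task 1 → Task 3 → Task 5 → Task 8 → Task 9.

Backward pass:
LF_Task 9 = 47; LS_Task 9 = 47−15 = 32
LF_Task 8 = LS_Task 9 = 32; LS_Task 8 = 32−13 = 19
LF_Task 7 = LS_Task 9 = 32; LS_Task 7 = 32−2 = 30
LF_Task 6 = LS_Task 9 = 32; LS_Task 6 = 32−4 = 28
LF_Task 5 = LS_Task 8 = 19; LS_Task 5 = 19−8 = 11
LF_Task 4 = LS_Task 9 = 32; LS_Task 4 = 32−11 = 21
LF_Task 3 = LS_Task 5 = 11; LS_Task 3 = 11−6 = 5
LF_Task 2 = LS_Task 9 = 32; LS_Task 2 = 32−4 = 28
LF_Task 1 = min(LS_Task 2=28, LS_Task 3=5, LS_Task 4=21, LS_Task 6=28, LS_Task 7=30) = 5; LS_Task 1 = 5−5 = 0
Slack_Task 7 = LS_Task 7 − ES_Task 7 = 30 − 5 = 25

25 hours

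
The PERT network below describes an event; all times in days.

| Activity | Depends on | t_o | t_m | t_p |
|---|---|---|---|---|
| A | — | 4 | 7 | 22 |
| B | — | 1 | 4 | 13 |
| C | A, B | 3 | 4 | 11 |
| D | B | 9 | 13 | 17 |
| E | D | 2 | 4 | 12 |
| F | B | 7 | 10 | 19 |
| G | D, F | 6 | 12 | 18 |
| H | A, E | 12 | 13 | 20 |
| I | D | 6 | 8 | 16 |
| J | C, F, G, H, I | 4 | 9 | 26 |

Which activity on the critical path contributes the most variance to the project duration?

te_A = (4 + 4·7 + 22)/6 = 54/6 = 9; σ²_A = ((22−4)/6)² = 9.000
te_B = (1 + 4·4 + 13)/6 = 30/6 = 5; σ²_B = ((13−1)/6)² = 4.000
te_C = (3 + 4·4 + 11)/6 = 30/6 = 5; σ²_C = ((11−3)/6)² = 1.778
te_D = (9 + 4·13 + 17)/6 = 78/6 = 13; σ²_D = ((17−9)/6)² = 1.778
te_E = (2 + 4·4 + 12)/6 = 30/6 = 5; σ²_E = ((12−2)/6)² = 2.778
te_F = (7 + 4·10 + 19)/6 = 66/6 = 11; σ²_F = ((19−7)/6)² = 4.000
te_G = (6 + 4·12 + 18)/6 = 72/6 = 12; σ²_G = ((18−6)/6)² = 4.000
te_H = (12 + 4·13 + 20)/6 = 84/6 = 14; σ²_H = ((20−12)/6)² = 1.778
te_I = (6 + 4·8 + 16)/6 = 54/6 = 9; σ²_I = ((16−6)/6)² = 2.778
te_J = (4 + 4·9 + 26)/6 = 66/6 = 11; σ²_J = ((26−4)/6)² = 13.444

Forward pass:
ES_A = 0; EF_A = 9
ES_B = 0; EF_B = 5
ES_C = max(EF_A=9, EF_B=5) = 9; EF_C = 9+5 = 14
ES_D = 5; EF_D = 5+13 = 18
ES_E = 18; EF_E = 18+5 = 23
ES_F = 5; EF_F = 5+11 = 16
ES_G = max(EF_D=18, EF_F=16) = 18; EF_G = 18+12 = 30
ES_H = max(EF_A=9, EF_E=23) = 23; EF_H = 23+14 = 37
ES_I = 18; EF_I = 18+9 = 27
ES_J = max(EF_C=14, EF_F=16, EF_G=30, EF_H=37, EF_I=27) = 37; EF_J = 37+11 = 48
Expected project duration μ = 48 days. Critical path: B → D → E → H → J.

Variances on critical path: σ²_B=4.000, σ²_D=1.778, σ²_E=2.778, σ²_H=1.778, σ²_J=13.444.
Largest is σ²_J = 13.444.

J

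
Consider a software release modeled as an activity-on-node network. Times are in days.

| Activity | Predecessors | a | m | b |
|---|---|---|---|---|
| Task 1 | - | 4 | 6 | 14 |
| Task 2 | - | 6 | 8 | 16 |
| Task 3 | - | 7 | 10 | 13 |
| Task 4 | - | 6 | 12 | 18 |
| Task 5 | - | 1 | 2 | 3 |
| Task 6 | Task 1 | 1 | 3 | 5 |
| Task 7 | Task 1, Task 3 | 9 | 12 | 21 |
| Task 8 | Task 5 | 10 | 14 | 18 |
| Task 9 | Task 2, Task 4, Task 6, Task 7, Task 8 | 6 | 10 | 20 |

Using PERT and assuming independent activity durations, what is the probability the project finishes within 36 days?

0.732

te_Task 1 = (4 + 4·6 + 14)/6 = 42/6 = 7; σ²_Task 1 = ((14−4)/6)² = 2.778
te_Task 2 = (6 + 4·8 + 16)/6 = 54/6 = 9; σ²_Task 2 = ((16−6)/6)² = 2.778
te_Task 3 = (7 + 4·10 + 13)/6 = 60/6 = 10; σ²_Task 3 = ((13−7)/6)² = 1.000
te_Task 4 = (6 + 4·12 + 18)/6 = 72/6 = 12; σ²_Task 4 = ((18−6)/6)² = 4.000
te_Task 5 = (1 + 4·2 + 3)/6 = 12/6 = 2; σ²_Task 5 = ((3−1)/6)² = 0.111
te_Task 6 = (1 + 4·3 + 5)/6 = 18/6 = 3; σ²_Task 6 = ((5−1)/6)² = 0.444
te_Task 7 = (9 + 4·12 + 21)/6 = 78/6 = 13; σ²_Task 7 = ((21−9)/6)² = 4.000
te_Task 8 = (10 + 4·14 + 18)/6 = 84/6 = 14; σ²_Task 8 = ((18−10)/6)² = 1.778
te_Task 9 = (6 + 4·10 + 20)/6 = 66/6 = 11; σ²_Task 9 = ((20−6)/6)² = 5.444

Forward pass:
ES_Task 1 = 0; EF_Task 1 = 7
ES_Task 2 = 0; EF_Task 2 = 9
ES_Task 3 = 0; EF_Task 3 = 10
ES_Task 4 = 0; EF_Task 4 = 12
ES_Task 5 = 0; EF_Task 5 = 2
ES_Task 6 = 7; EF_Task 6 = 7+3 = 10
ES_Task 7 = max(EF_Task 1=7, EF_Task 3=10) = 10; EF_Task 7 = 10+13 = 23
ES_Task 8 = 2; EF_Task 8 = 2+14 = 16
ES_Task 9 = max(EF_Task 2=9, EF_Task 4=12, EF_Task 6=10, EF_Task 7=23, EF_Task 8=16) = 23; EF_Task 9 = 23+11 = 34
Expected project duration μ = 34 days. Critical path: Task 3 → Task 7 → Task 9.

Variance along critical path = 1.000 + 4.000 + 5.444 = 10.444; σ = √10.444 = 3.232 days.
Z = (36 − 34) / 3.232 = 0.619
P(T ≤ 36) = Φ(0.619) ≈ 0.732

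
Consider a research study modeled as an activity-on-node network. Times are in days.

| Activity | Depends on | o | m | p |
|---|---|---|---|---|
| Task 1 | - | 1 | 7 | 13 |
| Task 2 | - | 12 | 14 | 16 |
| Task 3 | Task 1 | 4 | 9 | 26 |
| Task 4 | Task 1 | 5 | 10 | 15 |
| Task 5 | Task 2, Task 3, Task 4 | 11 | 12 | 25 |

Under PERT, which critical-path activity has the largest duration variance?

te_Task 1 = (1 + 4·7 + 13)/6 = 42/6 = 7; σ²_Task 1 = ((13−1)/6)² = 4.000
te_Task 2 = (12 + 4·14 + 16)/6 = 84/6 = 14; σ²_Task 2 = ((16−12)/6)² = 0.444
te_Task 3 = (4 + 4·9 + 26)/6 = 66/6 = 11; σ²_Task 3 = ((26−4)/6)² = 13.444
te_Task 4 = (5 + 4·10 + 15)/6 = 60/6 = 10; σ²_Task 4 = ((15−5)/6)² = 2.778
te_Task 5 = (11 + 4·12 + 25)/6 = 84/6 = 14; σ²_Task 5 = ((25−11)/6)² = 5.444

Forward pass:
ES_Task 1 = 0; EF_Task 1 = 7
ES_Task 2 = 0; EF_Task 2 = 14
ES_Task 3 = 7; EF_Task 3 = 7+11 = 18
ES_Task 4 = 7; EF_Task 4 = 7+10 = 17
ES_Task 5 = max(EF_Task 2=14, EF_Task 3=18, EF_Task 4=17) = 18; EF_Task 5 = 18+14 = 32
Expected project duration μ = 32 days. Critical path: Task 1 → Task 3 → Task 5.

Variances on critical path: σ²_Task 1=4.000, σ²_Task 3=13.444, σ²_Task 5=5.444.
Largest is σ²_Task 3 = 13.444.

Task 3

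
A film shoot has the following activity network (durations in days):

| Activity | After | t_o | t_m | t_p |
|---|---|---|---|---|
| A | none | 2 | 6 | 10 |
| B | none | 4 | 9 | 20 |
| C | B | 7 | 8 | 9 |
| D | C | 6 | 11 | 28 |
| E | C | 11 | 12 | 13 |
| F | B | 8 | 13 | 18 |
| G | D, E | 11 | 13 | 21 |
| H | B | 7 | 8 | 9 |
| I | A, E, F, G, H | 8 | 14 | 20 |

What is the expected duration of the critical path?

te_A = (2 + 4·6 + 10)/6 = 36/6 = 6
te_B = (4 + 4·9 + 20)/6 = 60/6 = 10
te_C = (7 + 4·8 + 9)/6 = 48/6 = 8
te_D = (6 + 4·11 + 28)/6 = 78/6 = 13
te_E = (11 + 4·12 + 13)/6 = 72/6 = 12
te_F = (8 + 4·13 + 18)/6 = 78/6 = 13
te_G = (11 + 4·13 + 21)/6 = 84/6 = 14
te_H = (7 + 4·8 + 9)/6 = 48/6 = 8
te_I = (8 + 4·14 + 20)/6 = 84/6 = 14

Forward pass:
ES_A = 0; EF_A = 6
ES_B = 0; EF_B = 10
ES_C = 10; EF_C = 10+8 = 18
ES_D = 18; EF_D = 18+13 = 31
ES_E = 18; EF_E = 18+12 = 30
ES_F = 10; EF_F = 10+13 = 23
ES_G = max(EF_D=31, EF_E=30) = 31; EF_G = 31+14 = 45
ES_H = 10; EF_H = 10+8 = 18
ES_I = max(EF_A=6, EF_E=30, EF_F=23, EF_G=45, EF_H=18) = 45; EF_I = 45+14 = 59
Expected project duration μ = 59 days. Critical path: B → C → D → G → I.

59 days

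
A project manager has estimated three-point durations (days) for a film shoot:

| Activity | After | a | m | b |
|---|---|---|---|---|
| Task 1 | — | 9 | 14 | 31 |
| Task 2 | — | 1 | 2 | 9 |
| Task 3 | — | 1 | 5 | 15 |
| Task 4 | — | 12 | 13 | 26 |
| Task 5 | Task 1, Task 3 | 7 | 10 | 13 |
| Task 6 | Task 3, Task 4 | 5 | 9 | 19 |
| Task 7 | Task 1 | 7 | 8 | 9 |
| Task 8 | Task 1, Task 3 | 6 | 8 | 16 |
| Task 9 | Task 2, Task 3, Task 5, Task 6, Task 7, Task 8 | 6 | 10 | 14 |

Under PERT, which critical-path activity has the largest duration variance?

Task 1

te_Task 1 = (9 + 4·14 + 31)/6 = 96/6 = 16; σ²_Task 1 = ((31−9)/6)² = 13.444
te_Task 2 = (1 + 4·2 + 9)/6 = 18/6 = 3; σ²_Task 2 = ((9−1)/6)² = 1.778
te_Task 3 = (1 + 4·5 + 15)/6 = 36/6 = 6; σ²_Task 3 = ((15−1)/6)² = 5.444
te_Task 4 = (12 + 4·13 + 26)/6 = 90/6 = 15; σ²_Task 4 = ((26−12)/6)² = 5.444
te_Task 5 = (7 + 4·10 + 13)/6 = 60/6 = 10; σ²_Task 5 = ((13−7)/6)² = 1.000
te_Task 6 = (5 + 4·9 + 19)/6 = 60/6 = 10; σ²_Task 6 = ((19−5)/6)² = 5.444
te_Task 7 = (7 + 4·8 + 9)/6 = 48/6 = 8; σ²_Task 7 = ((9−7)/6)² = 0.111
te_Task 8 = (6 + 4·8 + 16)/6 = 54/6 = 9; σ²_Task 8 = ((16−6)/6)² = 2.778
te_Task 9 = (6 + 4·10 + 14)/6 = 60/6 = 10; σ²_Task 9 = ((14−6)/6)² = 1.778

Forward pass:
ES_Task 1 = 0; EF_Task 1 = 16
ES_Task 2 = 0; EF_Task 2 = 3
ES_Task 3 = 0; EF_Task 3 = 6
ES_Task 4 = 0; EF_Task 4 = 15
ES_Task 5 = max(EF_Task 1=16, EF_Task 3=6) = 16; EF_Task 5 = 16+10 = 26
ES_Task 6 = max(EF_Task 3=6, EF_Task 4=15) = 15; EF_Task 6 = 15+10 = 25
ES_Task 7 = 16; EF_Task 7 = 16+8 = 24
ES_Task 8 = max(EF_Task 1=16, EF_Task 3=6) = 16; EF_Task 8 = 16+9 = 25
ES_Task 9 = max(EF_Task 2=3, EF_Task 3=6, EF_Task 5=26, EF_Task 6=25, EF_Task 7=24, EF_Task 8=25) = 26; EF_Task 9 = 26+10 = 36
Expected project duration μ = 36 days. Critical path: Task 1 → Task 5 → Task 9.

Variances on critical path: σ²_Task 1=13.444, σ²_Task 5=1.000, σ²_Task 9=1.778.
Largest is σ²_Task 1 = 13.444.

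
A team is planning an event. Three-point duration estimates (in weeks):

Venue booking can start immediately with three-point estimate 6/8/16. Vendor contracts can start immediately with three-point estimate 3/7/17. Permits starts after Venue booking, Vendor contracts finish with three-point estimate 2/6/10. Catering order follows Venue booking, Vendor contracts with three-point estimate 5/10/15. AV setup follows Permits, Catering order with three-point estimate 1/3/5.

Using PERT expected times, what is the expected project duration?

22 weeks

te_Venue booking = (6 + 4·8 + 16)/6 = 54/6 = 9
te_Vendor contracts = (3 + 4·7 + 17)/6 = 48/6 = 8
te_Permits = (2 + 4·6 + 10)/6 = 36/6 = 6
te_Catering order = (5 + 4·10 + 15)/6 = 60/6 = 10
te_AV setup = (1 + 4·3 + 5)/6 = 18/6 = 3

Forward pass:
ES_Venue booking = 0; EF_Venue booking = 9
ES_Vendor contracts = 0; EF_Vendor contracts = 8
ES_Permits = max(EF_Venue booking=9, EF_Vendor contracts=8) = 9; EF_Permits = 9+6 = 15
ES_Catering order = max(EF_Venue booking=9, EF_Vendor contracts=8) = 9; EF_Catering order = 9+10 = 19
ES_AV setup = max(EF_Permits=15, EF_Catering order=19) = 19; EF_AV setup = 19+3 = 22
Expected project duration μ = 22 weeks. Critical path: Venue booking → Catering order → AV setup.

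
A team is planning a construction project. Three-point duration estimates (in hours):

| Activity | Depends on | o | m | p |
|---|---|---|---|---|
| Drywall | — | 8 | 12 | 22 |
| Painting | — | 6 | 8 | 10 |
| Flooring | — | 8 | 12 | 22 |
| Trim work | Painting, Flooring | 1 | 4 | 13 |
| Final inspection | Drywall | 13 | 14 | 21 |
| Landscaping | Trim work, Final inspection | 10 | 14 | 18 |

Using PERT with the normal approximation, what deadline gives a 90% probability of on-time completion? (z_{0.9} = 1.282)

te_Drywall = (8 + 4·12 + 22)/6 = 78/6 = 13; σ²_Drywall = ((22−8)/6)² = 5.444
te_Painting = (6 + 4·8 + 10)/6 = 48/6 = 8; σ²_Painting = ((10−6)/6)² = 0.444
te_Flooring = (8 + 4·12 + 22)/6 = 78/6 = 13; σ²_Flooring = ((22−8)/6)² = 5.444
te_Trim work = (1 + 4·4 + 13)/6 = 30/6 = 5; σ²_Trim work = ((13−1)/6)² = 4.000
te_Final inspection = (13 + 4·14 + 21)/6 = 90/6 = 15; σ²_Final inspection = ((21−13)/6)² = 1.778
te_Landscaping = (10 + 4·14 + 18)/6 = 84/6 = 14; σ²_Landscaping = ((18−10)/6)² = 1.778

Forward pass:
ES_Drywall = 0; EF_Drywall = 13
ES_Painting = 0; EF_Painting = 8
ES_Flooring = 0; EF_Flooring = 13
ES_Trim work = max(EF_Painting=8, EF_Flooring=13) = 13; EF_Trim work = 13+5 = 18
ES_Final inspection = 13; EF_Final inspection = 13+15 = 28
ES_Landscaping = max(EF_Trim work=18, EF_Final inspection=28) = 28; EF_Landscaping = 28+14 = 42
Expected project duration μ = 42 hours. Critical path: Drywall → Final inspection → Landscaping.

Variance along critical path = 5.444 + 1.778 + 1.778 = 9.000; σ = 3.000 hours.
D = μ + z·σ = 42 + 1.282·3.000 = 45.8 hours

45.8 hours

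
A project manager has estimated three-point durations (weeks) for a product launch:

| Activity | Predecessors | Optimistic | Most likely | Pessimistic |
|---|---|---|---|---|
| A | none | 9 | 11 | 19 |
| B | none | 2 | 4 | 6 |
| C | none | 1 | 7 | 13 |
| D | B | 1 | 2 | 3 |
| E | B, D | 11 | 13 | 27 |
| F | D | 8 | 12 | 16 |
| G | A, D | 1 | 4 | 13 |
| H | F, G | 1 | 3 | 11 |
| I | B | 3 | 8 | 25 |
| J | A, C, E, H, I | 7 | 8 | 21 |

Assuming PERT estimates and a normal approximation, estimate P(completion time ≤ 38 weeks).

te_A = (9 + 4·11 + 19)/6 = 72/6 = 12; σ²_A = ((19−9)/6)² = 2.778
te_B = (2 + 4·4 + 6)/6 = 24/6 = 4; σ²_B = ((6−2)/6)² = 0.444
te_C = (1 + 4·7 + 13)/6 = 42/6 = 7; σ²_C = ((13−1)/6)² = 4.000
te_D = (1 + 4·2 + 3)/6 = 12/6 = 2; σ²_D = ((3−1)/6)² = 0.111
te_E = (11 + 4·13 + 27)/6 = 90/6 = 15; σ²_E = ((27−11)/6)² = 7.111
te_F = (8 + 4·12 + 16)/6 = 72/6 = 12; σ²_F = ((16−8)/6)² = 1.778
te_G = (1 + 4·4 + 13)/6 = 30/6 = 5; σ²_G = ((13−1)/6)² = 4.000
te_H = (1 + 4·3 + 11)/6 = 24/6 = 4; σ²_H = ((11−1)/6)² = 2.778
te_I = (3 + 4·8 + 25)/6 = 60/6 = 10; σ²_I = ((25−3)/6)² = 13.444
te_J = (7 + 4·8 + 21)/6 = 60/6 = 10; σ²_J = ((21−7)/6)² = 5.444

Forward pass:
ES_A = 0; EF_A = 12
ES_B = 0; EF_B = 4
ES_C = 0; EF_C = 7
ES_D = 4; EF_D = 4+2 = 6
ES_E = max(EF_B=4, EF_D=6) = 6; EF_E = 6+15 = 21
ES_F = 6; EF_F = 6+12 = 18
ES_G = max(EF_A=12, EF_D=6) = 12; EF_G = 12+5 = 17
ES_H = max(EF_F=18, EF_G=17) = 18; EF_H = 18+4 = 22
ES_I = 4; EF_I = 4+10 = 14
ES_J = max(EF_A=12, EF_C=7, EF_E=21, EF_H=22, EF_I=14) = 22; EF_J = 22+10 = 32
Expected project duration μ = 32 weeks. Critical path: B → D → F → H → J.

Variance along critical path = 0.444 + 0.111 + 1.778 + 2.778 + 5.444 = 10.556; σ = √10.556 = 3.249 weeks.
Z = (38 − 32) / 3.249 = 1.847
P(T ≤ 38) = Φ(1.847) ≈ 0.968

0.968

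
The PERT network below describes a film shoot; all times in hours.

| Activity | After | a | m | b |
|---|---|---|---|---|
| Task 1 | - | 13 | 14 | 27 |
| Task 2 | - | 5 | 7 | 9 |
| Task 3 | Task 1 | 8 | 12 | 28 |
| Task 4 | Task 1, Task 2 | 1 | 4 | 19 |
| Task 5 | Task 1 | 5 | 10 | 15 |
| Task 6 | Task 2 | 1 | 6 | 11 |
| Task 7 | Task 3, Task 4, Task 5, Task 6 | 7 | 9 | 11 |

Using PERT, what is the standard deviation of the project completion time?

4.12 hours

te_Task 1 = (13 + 4·14 + 27)/6 = 96/6 = 16; σ²_Task 1 = ((27−13)/6)² = 5.444
te_Task 2 = (5 + 4·7 + 9)/6 = 42/6 = 7; σ²_Task 2 = ((9−5)/6)² = 0.444
te_Task 3 = (8 + 4·12 + 28)/6 = 84/6 = 14; σ²_Task 3 = ((28−8)/6)² = 11.111
te_Task 4 = (1 + 4·4 + 19)/6 = 36/6 = 6; σ²_Task 4 = ((19−1)/6)² = 9.000
te_Task 5 = (5 + 4·10 + 15)/6 = 60/6 = 10; σ²_Task 5 = ((15−5)/6)² = 2.778
te_Task 6 = (1 + 4·6 + 11)/6 = 36/6 = 6; σ²_Task 6 = ((11−1)/6)² = 2.778
te_Task 7 = (7 + 4·9 + 11)/6 = 54/6 = 9; σ²_Task 7 = ((11−7)/6)² = 0.444

Forward pass:
ES_Task 1 = 0; EF_Task 1 = 16
ES_Task 2 = 0; EF_Task 2 = 7
ES_Task 3 = 16; EF_Task 3 = 16+14 = 30
ES_Task 4 = max(EF_Task 1=16, EF_Task 2=7) = 16; EF_Task 4 = 16+6 = 22
ES_Task 5 = 16; EF_Task 5 = 16+10 = 26
ES_Task 6 = 7; EF_Task 6 = 7+6 = 13
ES_Task 7 = max(EF_Task 3=30, EF_Task 4=22, EF_Task 5=26, EF_Task 6=13) = 30; EF_Task 7 = 30+9 = 39
Expected project duration μ = 39 hours. Critical path: Task 1 → Task 3 → Task 7.

Variance along critical path = 5.444 + 11.111 + 0.444 = 17.000
σ = √17.000 = 4.123 hours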